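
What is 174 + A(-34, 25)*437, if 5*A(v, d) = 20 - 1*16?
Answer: 2618/5 ≈ 523.60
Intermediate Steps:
A(v, d) = ⅘ (A(v, d) = (20 - 1*16)/5 = (20 - 16)/5 = (⅕)*4 = ⅘)
174 + A(-34, 25)*437 = 174 + (⅘)*437 = 174 + 1748/5 = 2618/5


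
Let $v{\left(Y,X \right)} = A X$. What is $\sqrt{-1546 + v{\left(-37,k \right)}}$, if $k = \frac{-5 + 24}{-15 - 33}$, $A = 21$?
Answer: $\frac{i \sqrt{24869}}{4} \approx 39.425 i$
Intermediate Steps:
$k = - \frac{19}{48}$ ($k = \frac{19}{-48} = 19 \left(- \frac{1}{48}\right) = - \frac{19}{48} \approx -0.39583$)
$v{\left(Y,X \right)} = 21 X$
$\sqrt{-1546 + v{\left(-37,k \right)}} = \sqrt{-1546 + 21 \left(- \frac{19}{48}\right)} = \sqrt{-1546 - \frac{133}{16}} = \sqrt{- \frac{24869}{16}} = \frac{i \sqrt{24869}}{4}$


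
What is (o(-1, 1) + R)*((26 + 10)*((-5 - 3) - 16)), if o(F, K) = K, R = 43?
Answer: -38016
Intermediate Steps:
(o(-1, 1) + R)*((26 + 10)*((-5 - 3) - 16)) = (1 + 43)*((26 + 10)*((-5 - 3) - 16)) = 44*(36*(-8 - 16)) = 44*(36*(-24)) = 44*(-864) = -38016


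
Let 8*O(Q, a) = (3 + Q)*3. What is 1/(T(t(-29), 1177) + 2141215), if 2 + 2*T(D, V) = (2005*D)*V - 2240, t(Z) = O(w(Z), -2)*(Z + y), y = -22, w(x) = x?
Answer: 8/4710932017 ≈ 1.6982e-9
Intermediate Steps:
O(Q, a) = 9/8 + 3*Q/8 (O(Q, a) = ((3 + Q)*3)/8 = (9 + 3*Q)/8 = 9/8 + 3*Q/8)
t(Z) = (-22 + Z)*(9/8 + 3*Z/8) (t(Z) = (9/8 + 3*Z/8)*(Z - 22) = (9/8 + 3*Z/8)*(-22 + Z) = (-22 + Z)*(9/8 + 3*Z/8))
T(D, V) = -1121 + 2005*D*V/2 (T(D, V) = -1 + ((2005*D)*V - 2240)/2 = -1 + (2005*D*V - 2240)/2 = -1 + (-2240 + 2005*D*V)/2 = -1 + (-1120 + 2005*D*V/2) = -1121 + 2005*D*V/2)
1/(T(t(-29), 1177) + 2141215) = 1/((-1121 + (2005/2)*(3*(-22 - 29)*(3 - 29)/8)*1177) + 2141215) = 1/((-1121 + (2005/2)*((3/8)*(-51)*(-26))*1177) + 2141215) = 1/((-1121 + (2005/2)*(1989/4)*1177) + 2141215) = 1/((-1121 + 4693811265/8) + 2141215) = 1/(4693802297/8 + 2141215) = 1/(4710932017/8) = 8/4710932017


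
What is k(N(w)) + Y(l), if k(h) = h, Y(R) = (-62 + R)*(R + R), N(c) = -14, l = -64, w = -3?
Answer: 16114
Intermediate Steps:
Y(R) = 2*R*(-62 + R) (Y(R) = (-62 + R)*(2*R) = 2*R*(-62 + R))
k(N(w)) + Y(l) = -14 + 2*(-64)*(-62 - 64) = -14 + 2*(-64)*(-126) = -14 + 16128 = 16114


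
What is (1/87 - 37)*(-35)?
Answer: 112630/87 ≈ 1294.6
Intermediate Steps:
(1/87 - 37)*(-35) = -3218/87*(-35) = 112630/87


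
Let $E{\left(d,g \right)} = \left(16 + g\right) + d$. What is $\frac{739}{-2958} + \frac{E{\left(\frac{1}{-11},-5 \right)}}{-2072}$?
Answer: $- \frac{2149781}{8427342} \approx -0.2551$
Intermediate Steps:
$E{\left(d,g \right)} = 16 + d + g$
$\frac{739}{-2958} + \frac{E{\left(\frac{1}{-11},-5 \right)}}{-2072} = \frac{739}{-2958} + \frac{16 + \frac{1}{-11} - 5}{-2072} = 739 \left(- \frac{1}{2958}\right) + \left(16 - \frac{1}{11} - 5\right) \left(- \frac{1}{2072}\right) = - \frac{739}{2958} + \frac{120}{11} \left(- \frac{1}{2072}\right) = - \frac{739}{2958} - \frac{15}{2849} = - \frac{2149781}{8427342}$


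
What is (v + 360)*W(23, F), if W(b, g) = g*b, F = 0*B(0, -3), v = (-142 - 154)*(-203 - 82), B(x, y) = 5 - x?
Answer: 0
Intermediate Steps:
v = 84360 (v = -296*(-285) = 84360)
F = 0 (F = 0*(5 - 1*0) = 0*(5 + 0) = 0*5 = 0)
W(b, g) = b*g
(v + 360)*W(23, F) = (84360 + 360)*(23*0) = 84720*0 = 0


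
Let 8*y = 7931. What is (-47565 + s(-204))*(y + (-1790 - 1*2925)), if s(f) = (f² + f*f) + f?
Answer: -1056407307/8 ≈ -1.3205e+8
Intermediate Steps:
y = 7931/8 (y = (⅛)*7931 = 7931/8 ≈ 991.38)
s(f) = f + 2*f² (s(f) = (f² + f²) + f = 2*f² + f = f + 2*f²)
(-47565 + s(-204))*(y + (-1790 - 1*2925)) = (-47565 - 204*(1 + 2*(-204)))*(7931/8 + (-1790 - 1*2925)) = (-47565 - 204*(1 - 408))*(7931/8 + (-1790 - 2925)) = (-47565 - 204*(-407))*(7931/8 - 4715) = (-47565 + 83028)*(-29789/8) = 35463*(-29789/8) = -1056407307/8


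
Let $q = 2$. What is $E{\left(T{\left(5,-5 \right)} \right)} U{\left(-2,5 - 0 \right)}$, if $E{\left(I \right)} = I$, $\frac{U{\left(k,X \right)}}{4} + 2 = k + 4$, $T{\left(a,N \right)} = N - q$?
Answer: $0$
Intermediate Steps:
$T{\left(a,N \right)} = -2 + N$ ($T{\left(a,N \right)} = N - 2 = -2 + N$)
$U{\left(k,X \right)} = 8 + 4 k$ ($U{\left(k,X \right)} = -8 + 4 \left(k + 4\right) = -8 + 4 \left(4 + k\right) = -8 + \left(16 + 4 k\right) = 8 + 4 k$)
$E{\left(T{\left(5,-5 \right)} \right)} U{\left(-2,5 - 0 \right)} = \left(-2 - 5\right) \left(8 + 4 \left(-2\right)\right) = - 7 \left(8 - 8\right) = \left(-7\right) 0 = 0$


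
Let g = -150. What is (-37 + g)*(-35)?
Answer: 6545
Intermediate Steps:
(-37 + g)*(-35) = (-37 - 150)*(-35) = -187*(-35) = 6545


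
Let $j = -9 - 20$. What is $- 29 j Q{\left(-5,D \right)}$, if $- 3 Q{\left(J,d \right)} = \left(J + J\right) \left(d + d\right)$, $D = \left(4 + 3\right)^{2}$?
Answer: $\frac{824180}{3} \approx 2.7473 \cdot 10^{5}$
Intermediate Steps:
$D = 49$ ($D = 7^{2} = 49$)
$Q{\left(J,d \right)} = - \frac{4 J d}{3}$ ($Q{\left(J,d \right)} = - \frac{\left(J + J\right) \left(d + d\right)}{3} = - \frac{2 J 2 d}{3} = - \frac{4 J d}{3}$)
$j = -29$
$- 29 j Q{\left(-5,D \right)} = \left(-29\right) \left(-29\right) \left(\left(- \frac{4}{3}\right) \left(-5\right) 49\right) = 841 \cdot \frac{980}{3} = \frac{824180}{3}$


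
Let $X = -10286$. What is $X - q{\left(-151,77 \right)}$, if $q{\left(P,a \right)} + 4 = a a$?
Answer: $-16211$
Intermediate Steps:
$q{\left(P,a \right)} = -4 + a^{2}$ ($q{\left(P,a \right)} = -4 + a a = -4 + a^{2}$)
$X - q{\left(-151,77 \right)} = -10286 - \left(-4 + 77^{2}\right) = -10286 - \left(-4 + 5929\right) = -10286 - 5925 = -16211$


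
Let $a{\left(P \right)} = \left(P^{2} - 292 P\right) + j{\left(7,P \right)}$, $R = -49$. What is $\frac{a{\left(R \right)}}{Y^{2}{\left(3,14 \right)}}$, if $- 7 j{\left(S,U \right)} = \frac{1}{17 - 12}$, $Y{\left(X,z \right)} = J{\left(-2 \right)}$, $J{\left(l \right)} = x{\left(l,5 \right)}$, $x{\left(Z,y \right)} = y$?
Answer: $\frac{584814}{875} \approx 668.36$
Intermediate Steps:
$J{\left(l \right)} = 5$
$Y{\left(X,z \right)} = 5$
$j{\left(S,U \right)} = - \frac{1}{35}$ ($j{\left(S,U \right)} = - \frac{1}{7 \left(17 - 12\right)} = - \frac{1}{7 \cdot 5} = \left(- \frac{1}{7}\right) \frac{1}{5} = - \frac{1}{35}$)
$a{\left(P \right)} = - \frac{1}{35} + P^{2} - 292 P$ ($a{\left(P \right)} = \left(P^{2} - 292 P\right) - \frac{1}{35} = - \frac{1}{35} + P^{2} - 292 P$)
$\frac{a{\left(R \right)}}{Y^{2}{\left(3,14 \right)}} = \frac{- \frac{1}{35} + \left(-49\right)^{2} - -14308}{5^{2}} = \frac{- \frac{1}{35} + 2401 + 14308}{25} = \frac{584814}{35} \cdot \frac{1}{25} = \frac{584814}{875}$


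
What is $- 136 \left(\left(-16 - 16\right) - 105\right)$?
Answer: $18632$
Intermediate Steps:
$- 136 \left(\left(-16 - 16\right) - 105\right) = - 136 \left(-32 - 105\right) = \left(-136\right) \left(-137\right) = 18632$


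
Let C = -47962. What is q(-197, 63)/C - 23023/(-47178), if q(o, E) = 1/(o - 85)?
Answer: 51898776785/106349308092 ≈ 0.48800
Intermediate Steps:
q(o, E) = 1/(-85 + o)
q(-197, 63)/C - 23023/(-47178) = 1/(-85 - 197*(-47962)) - 23023/(-47178) = -1/47962/(-282) - 23023*(-1/47178) = -1/282*(-1/47962) + 23023/47178 = 1/13525284 + 23023/47178 = 51898776785/106349308092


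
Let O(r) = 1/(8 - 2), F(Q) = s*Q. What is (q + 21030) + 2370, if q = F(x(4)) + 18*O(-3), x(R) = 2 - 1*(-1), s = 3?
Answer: 23412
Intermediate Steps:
x(R) = 3 (x(R) = 2 + 1 = 3)
F(Q) = 3*Q
O(r) = ⅙ (O(r) = 1/6 = ⅙)
q = 12 (q = 3*3 + 18*(⅙) = 9 + 3 = 12)
(q + 21030) + 2370 = (12 + 21030) + 2370 = 21042 + 2370 = 23412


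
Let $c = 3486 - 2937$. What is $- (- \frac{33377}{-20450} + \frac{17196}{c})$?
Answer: $- \frac{123327391}{3742350} \approx -32.955$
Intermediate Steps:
$c = 549$
$- (- \frac{33377}{-20450} + \frac{17196}{c}) = - (- \frac{33377}{-20450} + \frac{17196}{549}) = - (\left(-33377\right) \left(- \frac{1}{20450}\right) + 17196 \cdot \frac{1}{549}) = - (\frac{33377}{20450} + \frac{5732}{183}) = \left(-1\right) \frac{123327391}{3742350} = - \frac{123327391}{3742350}$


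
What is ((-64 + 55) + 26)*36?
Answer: 612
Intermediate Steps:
((-64 + 55) + 26)*36 = (-9 + 26)*36 = 17*36 = 612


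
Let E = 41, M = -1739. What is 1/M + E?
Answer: 71298/1739 ≈ 40.999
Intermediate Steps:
1/M + E = 1/(-1739) + 41 = -1/1739 + 41 = 71298/1739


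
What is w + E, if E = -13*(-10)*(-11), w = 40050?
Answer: 38620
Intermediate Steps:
E = -1430 (E = 130*(-11) = -1430)
w + E = 40050 - 1430 = 38620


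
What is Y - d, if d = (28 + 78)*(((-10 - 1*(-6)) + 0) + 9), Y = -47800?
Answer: -48330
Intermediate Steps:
d = 530 (d = 106*(((-10 + 6) + 0) + 9) = 106*((-4 + 0) + 9) = 106*(-4 + 9) = 106*5 = 530)
Y - d = -47800 - 1*530 = -47800 - 530 = -48330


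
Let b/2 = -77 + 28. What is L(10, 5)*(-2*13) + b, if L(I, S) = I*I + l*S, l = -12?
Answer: -1138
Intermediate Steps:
b = -98 (b = 2*(-77 + 28) = 2*(-49) = -98)
L(I, S) = I² - 12*S (L(I, S) = I*I - 12*S = I² - 12*S)
L(10, 5)*(-2*13) + b = (10² - 12*5)*(-2*13) - 98 = (100 - 60)*(-26) - 98 = 40*(-26) - 98 = -1040 - 98 = -1138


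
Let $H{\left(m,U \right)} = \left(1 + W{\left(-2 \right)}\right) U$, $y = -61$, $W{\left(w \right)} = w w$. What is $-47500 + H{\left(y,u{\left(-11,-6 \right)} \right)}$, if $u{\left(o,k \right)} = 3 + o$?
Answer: $-47540$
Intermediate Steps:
$W{\left(w \right)} = w^{2}$
$H{\left(m,U \right)} = 5 U$ ($H{\left(m,U \right)} = \left(1 + \left(-2\right)^{2}\right) U = \left(1 + 4\right) U = 5 U$)
$-47500 + H{\left(y,u{\left(-11,-6 \right)} \right)} = -47500 + 5 \left(3 - 11\right) = -47500 + 5 \left(-8\right) = -47500 - 40 = -47540$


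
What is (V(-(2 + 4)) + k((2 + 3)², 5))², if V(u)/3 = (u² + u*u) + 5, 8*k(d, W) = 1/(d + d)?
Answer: 8537944801/160000 ≈ 53362.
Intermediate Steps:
k(d, W) = 1/(16*d) (k(d, W) = 1/(8*(d + d)) = 1/(8*((2*d))) = (1/(2*d))/8 = 1/(16*d))
V(u) = 15 + 6*u² (V(u) = 3*((u² + u*u) + 5) = 3*((u² + u²) + 5) = 3*(2*u² + 5) = 3*(5 + 2*u²) = 15 + 6*u²)
(V(-(2 + 4)) + k((2 + 3)², 5))² = ((15 + 6*(-(2 + 4))²) + 1/(16*((2 + 3)²)))² = ((15 + 6*(-1*6)²) + 1/(16*(5²)))² = ((15 + 6*(-6)²) + (1/16)/25)² = ((15 + 6*36) + (1/16)*(1/25))² = ((15 + 216) + 1/400)² = (231 + 1/400)² = (92401/400)² = 8537944801/160000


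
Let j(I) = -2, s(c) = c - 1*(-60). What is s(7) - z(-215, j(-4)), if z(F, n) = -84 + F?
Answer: 366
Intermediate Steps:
s(c) = 60 + c (s(c) = c + 60 = 60 + c)
s(7) - z(-215, j(-4)) = (60 + 7) - (-84 - 215) = 67 - 1*(-299) = 67 + 299 = 366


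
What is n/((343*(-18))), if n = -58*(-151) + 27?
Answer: -1255/882 ≈ -1.4229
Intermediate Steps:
n = 8785 (n = 8758 + 27 = 8785)
n/((343*(-18))) = 8785/((343*(-18))) = 8785/(-6174) = 8785*(-1/6174) = -1255/882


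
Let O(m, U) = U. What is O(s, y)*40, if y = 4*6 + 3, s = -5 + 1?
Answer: 1080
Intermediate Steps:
s = -4
y = 27 (y = 24 + 3 = 27)
O(s, y)*40 = 27*40 = 1080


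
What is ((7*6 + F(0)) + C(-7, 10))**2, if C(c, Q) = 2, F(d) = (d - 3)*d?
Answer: 1936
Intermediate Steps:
F(d) = d*(-3 + d) (F(d) = (-3 + d)*d = d*(-3 + d))
((7*6 + F(0)) + C(-7, 10))**2 = ((7*6 + 0*(-3 + 0)) + 2)**2 = ((42 + 0*(-3)) + 2)**2 = ((42 + 0) + 2)**2 = (42 + 2)**2 = 44**2 = 1936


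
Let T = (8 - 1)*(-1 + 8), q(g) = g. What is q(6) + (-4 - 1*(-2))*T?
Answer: -92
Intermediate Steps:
T = 49 (T = 7*7 = 49)
q(6) + (-4 - 1*(-2))*T = 6 + (-4 - 1*(-2))*49 = 6 + (-4 + 2)*49 = 6 - 2*49 = 6 - 98 = -92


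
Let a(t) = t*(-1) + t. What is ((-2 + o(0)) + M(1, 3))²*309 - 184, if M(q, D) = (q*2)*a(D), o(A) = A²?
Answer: 1052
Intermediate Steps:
a(t) = 0 (a(t) = -t + t = 0)
M(q, D) = 0 (M(q, D) = (q*2)*0 = (2*q)*0 = 0)
((-2 + o(0)) + M(1, 3))²*309 - 184 = ((-2 + 0²) + 0)²*309 - 184 = ((-2 + 0) + 0)²*309 - 184 = (-2 + 0)²*309 - 184 = (-2)²*309 - 184 = 4*309 - 184 = 1236 - 184 = 1052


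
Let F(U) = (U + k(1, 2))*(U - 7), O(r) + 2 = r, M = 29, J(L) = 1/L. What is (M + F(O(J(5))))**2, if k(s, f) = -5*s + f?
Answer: 3171961/625 ≈ 5075.1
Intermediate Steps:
O(r) = -2 + r
k(s, f) = f - 5*s
F(U) = (-7 + U)*(-3 + U) (F(U) = (U + (2 - 5*1))*(U - 7) = (U + (2 - 5))*(-7 + U) = (U - 3)*(-7 + U) = (-3 + U)*(-7 + U) = (-7 + U)*(-3 + U))
(M + F(O(J(5))))**2 = (29 + (21 + (-2 + 1/5)**2 - 10*(-2 + 1/5)))**2 = (29 + (21 + (-9/5)**2 - 10*(-9/5)))**2 = (29 + (21 + 81/25 + 18))**2 = (29 + 1056/25)**2 = (1781/25)**2 = 3171961/625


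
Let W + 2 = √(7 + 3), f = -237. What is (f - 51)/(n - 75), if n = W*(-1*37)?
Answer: -32/1521 + 1184*√10/1521 ≈ 2.4406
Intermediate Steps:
W = -2 + √10 (W = -2 + √(7 + 3) = -2 + √10 ≈ 1.1623)
n = 74 - 37*√10 (n = (-2 + √10)*(-1*37) = (-2 + √10)*(-37) = 74 - 37*√10 ≈ -43.004)
(f - 51)/(n - 75) = (-237 - 51)/((74 - 37*√10) - 75) = -288/(-1 - 37*√10)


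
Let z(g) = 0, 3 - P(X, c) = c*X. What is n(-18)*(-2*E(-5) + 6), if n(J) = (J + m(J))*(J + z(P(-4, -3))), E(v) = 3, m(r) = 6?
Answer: 0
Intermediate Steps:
P(X, c) = 3 - X*c (P(X, c) = 3 - c*X = 3 - X*c)
n(J) = J*(6 + J) (n(J) = (J + 6)*(J + 0) = (6 + J)*J = J*(6 + J))
n(-18)*(-2*E(-5) + 6) = (-18*(6 - 18))*(-2*3 + 6) = (-18*(-12))*(-6 + 6) = 216*0 = 0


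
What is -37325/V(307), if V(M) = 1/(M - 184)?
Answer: -4590975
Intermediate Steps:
V(M) = 1/(-184 + M)
-37325/V(307) = -37325/(1/(-184 + 307)) = -37325/(1/123) = -37325/1/123 = -37325*123 = -4590975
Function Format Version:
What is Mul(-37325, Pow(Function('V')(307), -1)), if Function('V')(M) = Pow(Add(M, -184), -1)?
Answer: -4590975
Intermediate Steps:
Function('V')(M) = Pow(Add(-184, M), -1)
Mul(-37325, Pow(Function('V')(307), -1)) = Mul(-37325, Pow(Pow(Add(-184, 307), -1), -1)) = Mul(-37325, Pow(Pow(123, -1), -1)) = Mul(-37325, Pow(Rational(1, 123), -1)) = Mul(-37325, 123) = -4590975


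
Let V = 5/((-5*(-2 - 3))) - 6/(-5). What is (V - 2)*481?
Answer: -1443/5 ≈ -288.60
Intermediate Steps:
V = 7/5 (V = 5/((-5*(-5))) - 6*(-⅕) = 5/25 + 6/5 = 5*(1/25) + 6/5 = ⅕ + 6/5 = 7/5 ≈ 1.4000)
(V - 2)*481 = (7/5 - 2)*481 = -⅗*481 = -1443/5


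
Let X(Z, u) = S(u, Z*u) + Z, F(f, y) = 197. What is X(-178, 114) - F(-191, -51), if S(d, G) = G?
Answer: -20667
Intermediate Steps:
X(Z, u) = Z + Z*u (X(Z, u) = Z*u + Z = Z + Z*u)
X(-178, 114) - F(-191, -51) = -178*(1 + 114) - 1*197 = -178*115 - 197 = -20470 - 197 = -20667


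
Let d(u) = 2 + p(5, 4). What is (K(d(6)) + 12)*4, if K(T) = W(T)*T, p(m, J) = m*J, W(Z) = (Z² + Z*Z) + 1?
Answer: 85320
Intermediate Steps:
W(Z) = 1 + 2*Z² (W(Z) = (Z² + Z²) + 1 = 2*Z² + 1 = 1 + 2*Z²)
p(m, J) = J*m
d(u) = 22 (d(u) = 2 + 4*5 = 2 + 20 = 22)
K(T) = T*(1 + 2*T²) (K(T) = (1 + 2*T²)*T = T*(1 + 2*T²))
(K(d(6)) + 12)*4 = ((22 + 2*22³) + 12)*4 = ((22 + 2*10648) + 12)*4 = ((22 + 21296) + 12)*4 = (21318 + 12)*4 = 21330*4 = 85320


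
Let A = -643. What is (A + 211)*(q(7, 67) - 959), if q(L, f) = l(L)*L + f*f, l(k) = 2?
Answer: -1531008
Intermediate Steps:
q(L, f) = f**2 + 2*L (q(L, f) = 2*L + f*f = 2*L + f**2 = f**2 + 2*L)
(A + 211)*(q(7, 67) - 959) = (-643 + 211)*((67**2 + 2*7) - 959) = -432*((4489 + 14) - 959) = -432*(4503 - 959) = -432*3544 = -1531008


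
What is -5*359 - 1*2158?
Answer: -3953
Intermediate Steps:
-5*359 - 1*2158 = -1795 - 2158 = -3953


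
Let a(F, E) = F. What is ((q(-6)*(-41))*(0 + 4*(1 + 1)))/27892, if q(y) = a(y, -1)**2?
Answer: -2952/6973 ≈ -0.42335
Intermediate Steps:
q(y) = y**2
((q(-6)*(-41))*(0 + 4*(1 + 1)))/27892 = (((-6)**2*(-41))*(0 + 4*(1 + 1)))/27892 = ((36*(-41))*(0 + 4*2))*(1/27892) = -1476*(0 + 8)*(1/27892) = -1476*8*(1/27892) = -11808*1/27892 = -2952/6973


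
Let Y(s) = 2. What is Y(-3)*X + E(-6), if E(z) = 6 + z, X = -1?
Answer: -2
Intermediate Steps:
Y(-3)*X + E(-6) = 2*(-1) + (6 - 6) = -2 + 0 = -2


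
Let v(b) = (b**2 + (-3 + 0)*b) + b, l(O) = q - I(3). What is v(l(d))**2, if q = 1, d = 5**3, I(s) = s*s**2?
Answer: 529984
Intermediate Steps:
I(s) = s**3
d = 125
l(O) = -26 (l(O) = 1 - 1*3**3 = 1 - 1*27 = 1 - 27 = -26)
v(b) = b**2 - 2*b (v(b) = (b**2 - 3*b) + b = b**2 - 2*b)
v(l(d))**2 = (-26*(-2 - 26))**2 = (-26*(-28))**2 = 728**2 = 529984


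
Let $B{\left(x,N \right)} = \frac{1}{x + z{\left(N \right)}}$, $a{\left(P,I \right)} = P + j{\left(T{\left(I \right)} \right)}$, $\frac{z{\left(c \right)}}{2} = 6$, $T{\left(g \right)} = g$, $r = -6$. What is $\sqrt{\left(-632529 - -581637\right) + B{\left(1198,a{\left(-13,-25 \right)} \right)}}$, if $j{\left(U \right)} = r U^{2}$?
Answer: $\frac{i \sqrt{615793190}}{110} \approx 225.59 i$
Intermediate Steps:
$z{\left(c \right)} = 12$ ($z{\left(c \right)} = 2 \cdot 6 = 12$)
$j{\left(U \right)} = - 6 U^{2}$
$a{\left(P,I \right)} = P - 6 I^{2}$
$B{\left(x,N \right)} = \frac{1}{12 + x}$ ($B{\left(x,N \right)} = \frac{1}{x + 12} = \frac{1}{12 + x}$)
$\sqrt{\left(-632529 - -581637\right) + B{\left(1198,a{\left(-13,-25 \right)} \right)}} = \sqrt{\left(-632529 - -581637\right) + \frac{1}{12 + 1198}} = \sqrt{\left(-632529 + 581637\right) + \frac{1}{1210}} = \sqrt{-50892 + \frac{1}{1210}} = \sqrt{- \frac{61579319}{1210}} = \frac{i \sqrt{615793190}}{110}$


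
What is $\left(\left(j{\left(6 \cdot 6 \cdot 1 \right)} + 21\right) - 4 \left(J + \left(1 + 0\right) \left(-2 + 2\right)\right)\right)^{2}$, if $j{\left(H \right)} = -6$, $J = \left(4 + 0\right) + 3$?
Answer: $169$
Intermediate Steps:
$J = 7$ ($J = 4 + 3 = 7$)
$\left(\left(j{\left(6 \cdot 6 \cdot 1 \right)} + 21\right) - 4 \left(J + \left(1 + 0\right) \left(-2 + 2\right)\right)\right)^{2} = \left(\left(-6 + 21\right) - 4 \left(7 + \left(1 + 0\right) \left(-2 + 2\right)\right)\right)^{2} = \left(15 - 4 \left(7 + 1 \cdot 0\right)\right)^{2} = \left(15 - 4 \left(7 + 0\right)\right)^{2} = \left(15 - 28\right)^{2} = \left(-13\right)^{2} = 169$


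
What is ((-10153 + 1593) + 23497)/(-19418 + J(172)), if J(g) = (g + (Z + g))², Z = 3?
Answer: 14937/100991 ≈ 0.14790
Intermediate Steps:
J(g) = (3 + 2*g)² (J(g) = (g + (3 + g))² = (3 + 2*g)²)
((-10153 + 1593) + 23497)/(-19418 + J(172)) = ((-10153 + 1593) + 23497)/(-19418 + (3 + 2*172)²) = (-8560 + 23497)/(-19418 + (3 + 344)²) = 14937/(-19418 + 347²) = 14937/(-19418 + 120409) = 14937/100991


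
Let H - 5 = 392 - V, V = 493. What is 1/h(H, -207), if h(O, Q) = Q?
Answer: -1/207 ≈ -0.0048309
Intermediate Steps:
H = -96 (H = 5 + (392 - 1*493) = 5 + (392 - 493) = 5 - 101 = -96)
1/h(H, -207) = 1/(-207) = -1/207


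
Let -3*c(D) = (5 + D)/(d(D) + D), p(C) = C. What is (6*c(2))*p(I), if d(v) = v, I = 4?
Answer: -14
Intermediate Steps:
c(D) = -(5 + D)/(6*D) (c(D) = -(5 + D)/(3*(D + D)) = -(5 + D)/(3*(2*D)) = -(5 + D)*1/(2*D)/3 = -(5 + D)/(6*D))
(6*c(2))*p(I) = (6*((⅙)*(-5 - 1*2)/2))*4 = (6*((⅙)*(½)*(-5 - 2)))*4 = (6*((⅙)*(½)*(-7)))*4 = (6*(-7/12))*4 = -7/2*4 = -14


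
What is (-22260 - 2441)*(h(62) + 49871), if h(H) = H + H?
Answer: -1234926495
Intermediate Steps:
h(H) = 2*H
(-22260 - 2441)*(h(62) + 49871) = (-22260 - 2441)*(2*62 + 49871) = -24701*(124 + 49871) = -24701*49995 = -1234926495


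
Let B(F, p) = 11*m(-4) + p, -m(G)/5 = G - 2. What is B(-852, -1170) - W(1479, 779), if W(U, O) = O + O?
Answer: -2398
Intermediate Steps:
m(G) = 10 - 5*G (m(G) = -5*(G - 2) = -5*(-2 + G) = 10 - 5*G)
W(U, O) = 2*O
B(F, p) = 330 + p (B(F, p) = 11*(10 - 5*(-4)) + p = 11*(10 + 20) + p = 11*30 + p = 330 + p)
B(-852, -1170) - W(1479, 779) = (330 - 1170) - 2*779 = -840 - 1*1558 = -840 - 1558 = -2398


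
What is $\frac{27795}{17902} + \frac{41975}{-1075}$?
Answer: $- \frac{28862273}{769786} \approx -37.494$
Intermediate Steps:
$\frac{27795}{17902} + \frac{41975}{-1075} = 27795 \cdot \frac{1}{17902} + 41975 \left(- \frac{1}{1075}\right) = \frac{27795}{17902} - \frac{1679}{43} = - \frac{28862273}{769786}$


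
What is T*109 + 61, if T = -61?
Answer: -6588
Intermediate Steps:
T*109 + 61 = -61*109 + 61 = -6649 + 61 = -6588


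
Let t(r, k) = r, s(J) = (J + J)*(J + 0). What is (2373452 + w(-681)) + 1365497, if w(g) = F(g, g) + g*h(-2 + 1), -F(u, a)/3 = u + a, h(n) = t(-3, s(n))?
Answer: 3745078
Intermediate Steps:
s(J) = 2*J² (s(J) = (2*J)*J = 2*J²)
h(n) = -3
F(u, a) = -3*a - 3*u (F(u, a) = -3*(u + a) = -3*(a + u) = -3*a - 3*u)
w(g) = -9*g (w(g) = (-3*g - 3*g) + g*(-3) = -6*g - 3*g = -9*g)
(2373452 + w(-681)) + 1365497 = (2373452 - 9*(-681)) + 1365497 = (2373452 + 6129) + 1365497 = 2379581 + 1365497 = 3745078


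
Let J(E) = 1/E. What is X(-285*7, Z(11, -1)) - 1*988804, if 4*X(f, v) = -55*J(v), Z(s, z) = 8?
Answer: -31641783/32 ≈ -9.8881e+5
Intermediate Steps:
X(f, v) = -55/(4*v) (X(f, v) = (-55/v)/4 = -55/(4*v))
X(-285*7, Z(11, -1)) - 1*988804 = -55/4/8 - 1*988804 = -55/4*⅛ - 988804 = -55/32 - 988804 = -31641783/32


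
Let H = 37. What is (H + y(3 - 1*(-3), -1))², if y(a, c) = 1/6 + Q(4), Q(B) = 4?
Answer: 61009/36 ≈ 1694.7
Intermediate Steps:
y(a, c) = 25/6 (y(a, c) = 1/6 + 4 = ⅙ + 4 = 25/6)
(H + y(3 - 1*(-3), -1))² = (37 + 25/6)² = (247/6)² = 61009/36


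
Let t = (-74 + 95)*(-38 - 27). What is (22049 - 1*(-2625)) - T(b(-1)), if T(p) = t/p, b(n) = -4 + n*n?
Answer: 24219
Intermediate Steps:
b(n) = -4 + n²
t = -1365 (t = 21*(-65) = -1365)
T(p) = -1365/p
(22049 - 1*(-2625)) - T(b(-1)) = (22049 - 1*(-2625)) - (-1365)/(-4 + (-1)²) = (22049 + 2625) - (-1365)/(-4 + 1) = 24674 - (-1365)/(-3) = 24674 - (-1365)*(-1)/3 = 24674 - 1*455 = 24674 - 455 = 24219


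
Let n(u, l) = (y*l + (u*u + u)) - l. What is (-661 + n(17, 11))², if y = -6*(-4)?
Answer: 10404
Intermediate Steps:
y = 24
n(u, l) = u + u² + 23*l (n(u, l) = (24*l + (u*u + u)) - l = (24*l + (u² + u)) - l = (24*l + (u + u²)) - l = (u + u² + 24*l) - l = u + u² + 23*l)
(-661 + n(17, 11))² = (-661 + (17 + 17² + 23*11))² = (-661 + (17 + 289 + 253))² = (-661 + 559)² = (-102)² = 10404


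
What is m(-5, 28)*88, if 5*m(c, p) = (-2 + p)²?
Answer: 59488/5 ≈ 11898.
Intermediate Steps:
m(c, p) = (-2 + p)²/5
m(-5, 28)*88 = ((-2 + 28)²/5)*88 = ((⅕)*26²)*88 = ((⅕)*676)*88 = (676/5)*88 = 59488/5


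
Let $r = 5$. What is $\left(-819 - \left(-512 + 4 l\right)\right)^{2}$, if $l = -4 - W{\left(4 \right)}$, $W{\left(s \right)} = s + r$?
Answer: $65025$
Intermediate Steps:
$W{\left(s \right)} = 5 + s$ ($W{\left(s \right)} = s + 5 = 5 + s$)
$l = -13$ ($l = -4 - \left(5 + 4\right) = -4 - 9 = -13$)
$\left(-819 - \left(-512 + 4 l\right)\right)^{2} = \left(-819 + \left(512 - -52\right)\right)^{2} = \left(-819 + \left(512 + 52\right)\right)^{2} = \left(-819 + 564\right)^{2} = \left(-255\right)^{2} = 65025$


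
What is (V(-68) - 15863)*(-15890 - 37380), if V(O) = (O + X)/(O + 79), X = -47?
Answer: 9301368160/11 ≈ 8.4558e+8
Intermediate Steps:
V(O) = (-47 + O)/(79 + O) (V(O) = (O - 47)/(O + 79) = (-47 + O)/(79 + O))
(V(-68) - 15863)*(-15890 - 37380) = ((-47 - 68)/(79 - 68) - 15863)*(-15890 - 37380) = (-115/11 - 15863)*(-53270) = -174608/11*(-53270) = 9301368160/11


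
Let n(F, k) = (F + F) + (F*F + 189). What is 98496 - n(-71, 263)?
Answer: 93408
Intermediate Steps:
n(F, k) = 189 + F² + 2*F (n(F, k) = 2*F + (F² + 189) = 2*F + (189 + F²) = 189 + F² + 2*F)
98496 - n(-71, 263) = 98496 - (189 + (-71)² + 2*(-71)) = 98496 - (189 + 5041 - 142) = 98496 - 1*5088 = 98496 - 5088 = 93408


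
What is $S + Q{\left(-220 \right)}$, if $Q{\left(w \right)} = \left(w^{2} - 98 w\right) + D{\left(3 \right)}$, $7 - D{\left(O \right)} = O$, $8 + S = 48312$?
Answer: $118268$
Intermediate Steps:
$S = 48304$ ($S = -8 + 48312 = 48304$)
$D{\left(O \right)} = 7 - O$
$Q{\left(w \right)} = 4 + w^{2} - 98 w$ ($Q{\left(w \right)} = \left(w^{2} - 98 w\right) + \left(7 - 3\right) = \left(w^{2} - 98 w\right) + 4 = 4 + w^{2} - 98 w$)
$S + Q{\left(-220 \right)} = 48304 + \left(4 + \left(-220\right)^{2} - -21560\right) = 48304 + \left(4 + 48400 + 21560\right) = 48304 + 69964 = 118268$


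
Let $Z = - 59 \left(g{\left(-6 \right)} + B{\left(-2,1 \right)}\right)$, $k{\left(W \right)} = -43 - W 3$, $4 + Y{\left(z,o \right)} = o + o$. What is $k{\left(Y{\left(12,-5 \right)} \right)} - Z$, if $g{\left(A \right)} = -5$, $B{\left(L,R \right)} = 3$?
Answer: $-119$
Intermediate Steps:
$Y{\left(z,o \right)} = -4 + 2 o$ ($Y{\left(z,o \right)} = -4 + \left(o + o\right) = -4 + 2 o$)
$k{\left(W \right)} = -43 - 3 W$
$Z = 118$ ($Z = - 59 \left(-5 + 3\right) = \left(-59\right) \left(-2\right) = 118$)
$k{\left(Y{\left(12,-5 \right)} \right)} - Z = \left(-43 - 3 \left(-4 + 2 \left(-5\right)\right)\right) - 118 = \left(-43 - 3 \left(-4 - 10\right)\right) - 118 = \left(-43 - -42\right) - 118 = \left(-43 + 42\right) - 118 = -1 - 118 = -119$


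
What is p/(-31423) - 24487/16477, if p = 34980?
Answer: -1345820461/517756771 ≈ -2.5993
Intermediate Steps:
p/(-31423) - 24487/16477 = 34980/(-31423) - 24487/16477 = 34980*(-1/31423) - 24487*1/16477 = -34980/31423 - 24487/16477 = -1345820461/517756771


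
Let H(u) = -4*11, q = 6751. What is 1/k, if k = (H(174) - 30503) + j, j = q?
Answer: -1/23796 ≈ -4.2024e-5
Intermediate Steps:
j = 6751
H(u) = -44
k = -23796 (k = (-44 - 30503) + 6751 = -30547 + 6751 = -23796)
1/k = 1/(-23796) = -1/23796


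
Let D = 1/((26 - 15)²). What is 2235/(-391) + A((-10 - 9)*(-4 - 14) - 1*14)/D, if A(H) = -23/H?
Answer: -1821233/128248 ≈ -14.201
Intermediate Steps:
D = 1/121 (D = 1/(11²) = 1/121 ≈ 0.0082645)
2235/(-391) + A((-10 - 9)*(-4 - 14) - 1*14)/D = 2235/(-391) + (-23/((-10 - 9)*(-4 - 14) - 1*14))/(1/121) = 2235*(-1/391) - 23/(-19*(-18) - 14)*121 = -2235/391 - 23/(342 - 14)*121 = -2235/391 - 23/328*121 = -2235/391 - 2783/328 = -1821233/128248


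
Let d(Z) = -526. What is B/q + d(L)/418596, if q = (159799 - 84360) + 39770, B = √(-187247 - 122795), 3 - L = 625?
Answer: -263/209298 + I*√310042/115209 ≈ -0.0012566 + 0.0048331*I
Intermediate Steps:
L = -622 (L = 3 - 1*625 = 3 - 625 = -622)
B = I*√310042 (B = √(-310042) = I*√310042 ≈ 556.81*I)
q = 115209 (q = 75439 + 39770 = 115209)
B/q + d(L)/418596 = (I*√310042)/115209 - 526/418596 = (I*√310042)*(1/115209) - 526*1/418596 = I*√310042/115209 - 263/209298 = -263/209298 + I*√310042/115209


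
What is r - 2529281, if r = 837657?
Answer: -1691624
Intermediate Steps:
r - 2529281 = 837657 - 2529281 = -1691624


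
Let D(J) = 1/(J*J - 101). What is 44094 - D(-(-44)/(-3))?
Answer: 45284529/1027 ≈ 44094.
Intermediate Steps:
D(J) = 1/(-101 + J²) (D(J) = 1/(J² - 101) = 1/(-101 + J²))
44094 - D(-(-44)/(-3)) = 44094 - 1/(-101 + (-(-44)/(-3))²) = 44094 - 1/(-101 + (-(-44)*(-1)/3)²) = 44094 - 1/(-101 + (-44*⅓)²) = 44094 - 1/(-101 + (-44/3)²) = 44094 - 1/(-101 + 1936/9) = 44094 - 1/1027/9 = 44094 - 1*9/1027 = 44094 - 9/1027 = 45284529/1027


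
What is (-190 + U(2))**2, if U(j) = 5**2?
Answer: 27225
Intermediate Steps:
U(j) = 25
(-190 + U(2))**2 = (-190 + 25)**2 = (-165)**2 = 27225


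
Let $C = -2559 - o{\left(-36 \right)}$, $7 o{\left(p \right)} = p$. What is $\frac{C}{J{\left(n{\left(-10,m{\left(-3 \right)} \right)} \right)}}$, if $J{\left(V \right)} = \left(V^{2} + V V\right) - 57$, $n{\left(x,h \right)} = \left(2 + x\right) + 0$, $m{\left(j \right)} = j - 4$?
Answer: $- \frac{17877}{497} \approx -35.97$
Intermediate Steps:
$m{\left(j \right)} = -4 + j$
$o{\left(p \right)} = \frac{p}{7}$
$n{\left(x,h \right)} = 2 + x$
$J{\left(V \right)} = -57 + 2 V^{2}$ ($J{\left(V \right)} = \left(V^{2} + V^{2}\right) - 57 = 2 V^{2} - 57 = -57 + 2 V^{2}$)
$C = - \frac{17877}{7}$ ($C = -2559 - \frac{1}{7} \left(-36\right) = -2559 - - \frac{36}{7} = -2559 + \frac{36}{7} = - \frac{17877}{7} \approx -2553.9$)
$\frac{C}{J{\left(n{\left(-10,m{\left(-3 \right)} \right)} \right)}} = - \frac{17877}{7 \left(-57 + 2 \left(2 - 10\right)^{2}\right)} = - \frac{17877}{7 \left(-57 + 2 \left(-8\right)^{2}\right)} = - \frac{17877}{7 \left(-57 + 2 \cdot 64\right)} = - \frac{17877}{7 \left(-57 + 128\right)} = - \frac{17877}{7 \cdot 71} = \left(- \frac{17877}{7}\right) \frac{1}{71} = - \frac{17877}{497}$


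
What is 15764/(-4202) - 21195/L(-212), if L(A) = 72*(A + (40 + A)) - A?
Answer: -171719857/57643036 ≈ -2.9790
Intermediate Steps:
L(A) = 2880 + 143*A (L(A) = 72*(40 + 2*A) - A = (2880 + 144*A) - A = 2880 + 143*A)
15764/(-4202) - 21195/L(-212) = 15764/(-4202) - 21195/(2880 + 143*(-212)) = 15764*(-1/4202) - 21195/(2880 - 30316) = -7882/2101 - 21195/(-27436) = -7882/2101 - 21195*(-1/27436) = -7882/2101 + 21195/27436 = -171719857/57643036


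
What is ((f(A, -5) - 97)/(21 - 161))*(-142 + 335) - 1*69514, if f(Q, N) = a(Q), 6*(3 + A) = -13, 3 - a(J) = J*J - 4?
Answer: -349539767/5040 ≈ -69353.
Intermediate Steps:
a(J) = 7 - J² (a(J) = 3 - (J*J - 4) = 3 - (J² - 4) = 3 - (-4 + J²) = 3 + (4 - J²) = 7 - J²)
A = -31/6 (A = -3 + (⅙)*(-13) = -3 - 13/6 = -31/6 ≈ -5.1667)
f(Q, N) = 7 - Q²
((f(A, -5) - 97)/(21 - 161))*(-142 + 335) - 1*69514 = (((7 - (-31/6)²) - 97)/(21 - 161))*(-142 + 335) - 1*69514 = (((7 - 1*961/36) - 97)/(-140))*193 - 69514 = (((7 - 961/36) - 97)*(-1/140))*193 - 69514 = ((-709/36 - 97)*(-1/140))*193 - 69514 = -4201/36*(-1/140)*193 - 69514 = (4201/5040)*193 - 69514 = 810793/5040 - 69514 = -349539767/5040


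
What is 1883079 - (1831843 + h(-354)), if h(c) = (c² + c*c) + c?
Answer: -199042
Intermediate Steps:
h(c) = c + 2*c² (h(c) = (c² + c²) + c = 2*c² + c = c + 2*c²)
1883079 - (1831843 + h(-354)) = 1883079 - (1831843 - 354*(1 + 2*(-354))) = 1883079 - (1831843 - 354*(1 - 708)) = 1883079 - (1831843 - 354*(-707)) = 1883079 - (1831843 + 250278) = 1883079 - 1*2082121 = 1883079 - 2082121 = -199042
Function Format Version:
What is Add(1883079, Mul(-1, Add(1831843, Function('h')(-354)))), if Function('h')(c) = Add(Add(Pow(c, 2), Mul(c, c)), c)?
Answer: -199042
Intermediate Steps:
Function('h')(c) = Add(c, Mul(2, Pow(c, 2))) (Function('h')(c) = Add(Add(Pow(c, 2), Pow(c, 2)), c) = Add(Mul(2, Pow(c, 2)), c) = Add(c, Mul(2, Pow(c, 2))))
Add(1883079, Mul(-1, Add(1831843, Function('h')(-354)))) = Add(1883079, Mul(-1, Add(1831843, Mul(-354, Add(1, Mul(2, -354)))))) = Add(1883079, Mul(-1, Add(1831843, Mul(-354, Add(1, -708))))) = Add(1883079, Mul(-1, Add(1831843, Mul(-354, -707)))) = Add(1883079, Mul(-1, Add(1831843, 250278))) = Add(1883079, Mul(-1, 2082121)) = Add(1883079, -2082121) = -199042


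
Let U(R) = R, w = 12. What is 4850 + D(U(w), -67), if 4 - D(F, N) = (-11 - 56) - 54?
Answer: 4975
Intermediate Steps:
D(F, N) = 125 (D(F, N) = 4 - ((-11 - 56) - 54) = 4 - (-67 - 54) = 4 - 1*(-121) = 4 + 121 = 125)
4850 + D(U(w), -67) = 4850 + 125 = 4975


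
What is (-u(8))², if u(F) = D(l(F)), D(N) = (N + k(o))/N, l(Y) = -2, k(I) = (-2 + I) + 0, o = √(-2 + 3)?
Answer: 9/4 ≈ 2.2500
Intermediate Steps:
o = 1 (o = √1 = 1)
k(I) = -2 + I
D(N) = (-1 + N)/N (D(N) = (N + (-2 + 1))/N = (N - 1)/N = (-1 + N)/N)
u(F) = 3/2 (u(F) = (-1 - 2)/(-2) = -½*(-3) = 3/2)
(-u(8))² = (-1*3/2)² = (-3/2)² = 9/4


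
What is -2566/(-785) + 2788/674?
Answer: 1959032/264545 ≈ 7.4053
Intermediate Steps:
-2566/(-785) + 2788/674 = -2566*(-1/785) + 2788*(1/674) = 2566/785 + 1394/337 = 1959032/264545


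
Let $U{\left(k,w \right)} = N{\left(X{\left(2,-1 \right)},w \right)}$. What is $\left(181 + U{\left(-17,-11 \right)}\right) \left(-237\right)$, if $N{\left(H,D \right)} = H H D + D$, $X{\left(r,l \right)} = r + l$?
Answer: $-37683$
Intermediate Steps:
$X{\left(r,l \right)} = l + r$
$N{\left(H,D \right)} = D + D H^{2}$ ($N{\left(H,D \right)} = H^{2} D + D = D H^{2} + D = D + D H^{2}$)
$U{\left(k,w \right)} = 2 w$ ($U{\left(k,w \right)} = w \left(1 + \left(-1 + 2\right)^{2}\right) = w \left(1 + 1^{2}\right) = w \left(1 + 1\right) = w 2 = 2 w$)
$\left(181 + U{\left(-17,-11 \right)}\right) \left(-237\right) = \left(181 + 2 \left(-11\right)\right) \left(-237\right) = \left(181 - 22\right) \left(-237\right) = 159 \left(-237\right) = -37683$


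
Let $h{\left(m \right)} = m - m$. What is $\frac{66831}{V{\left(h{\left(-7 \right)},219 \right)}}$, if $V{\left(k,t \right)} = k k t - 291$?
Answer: $- \frac{22277}{97} \approx -229.66$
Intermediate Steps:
$h{\left(m \right)} = 0$
$V{\left(k,t \right)} = -291 + t k^{2}$ ($V{\left(k,t \right)} = k^{2} t - 291 = t k^{2} - 291 = -291 + t k^{2}$)
$\frac{66831}{V{\left(h{\left(-7 \right)},219 \right)}} = \frac{66831}{-291 + 219 \cdot 0^{2}} = \frac{66831}{-291 + 219 \cdot 0} = \frac{66831}{-291 + 0} = \frac{66831}{-291} = 66831 \left(- \frac{1}{291}\right) = - \frac{22277}{97}$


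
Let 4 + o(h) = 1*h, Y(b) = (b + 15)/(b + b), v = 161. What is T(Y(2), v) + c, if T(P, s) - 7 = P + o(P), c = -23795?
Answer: -47567/2 ≈ -23784.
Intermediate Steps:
Y(b) = (15 + b)/(2*b) (Y(b) = (15 + b)/((2*b)) = (15 + b)*(1/(2*b)) = (15 + b)/(2*b))
o(h) = -4 + h (o(h) = -4 + 1*h = -4 + h)
T(P, s) = 3 + 2*P (T(P, s) = 7 + (P + (-4 + P)) = 7 + (-4 + 2*P) = 3 + 2*P)
T(Y(2), v) + c = (3 + 2*((½)*(15 + 2)/2)) - 23795 = (3 + 2*((½)*(½)*17)) - 23795 = (3 + 2*(17/4)) - 23795 = (3 + 17/2) - 23795 = 23/2 - 23795 = -47567/2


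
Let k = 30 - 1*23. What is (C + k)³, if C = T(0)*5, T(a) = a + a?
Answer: 343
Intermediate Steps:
T(a) = 2*a
k = 7 (k = 30 - 23 = 7)
C = 0 (C = (2*0)*5 = 0*5 = 0)
(C + k)³ = (0 + 7)³ = 7³ = 343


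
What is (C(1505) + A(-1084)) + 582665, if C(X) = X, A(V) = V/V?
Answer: 584171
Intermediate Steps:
A(V) = 1
(C(1505) + A(-1084)) + 582665 = (1505 + 1) + 582665 = 1506 + 582665 = 584171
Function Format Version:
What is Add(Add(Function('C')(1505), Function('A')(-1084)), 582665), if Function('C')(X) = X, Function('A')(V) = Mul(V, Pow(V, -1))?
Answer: 584171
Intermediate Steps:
Function('A')(V) = 1
Add(Add(Function('C')(1505), Function('A')(-1084)), 582665) = Add(Add(1505, 1), 582665) = Add(1506, 582665) = 584171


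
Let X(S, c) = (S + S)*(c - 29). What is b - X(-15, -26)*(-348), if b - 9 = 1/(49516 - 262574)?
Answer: 122339821121/213058 ≈ 5.7421e+5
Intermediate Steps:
X(S, c) = 2*S*(-29 + c) (X(S, c) = (2*S)*(-29 + c) = 2*S*(-29 + c))
b = 1917521/213058 (b = 9 + 1/(49516 - 262574) = 9 + 1/(-213058) = 9 - 1/213058 = 1917521/213058 ≈ 9.0000)
b - X(-15, -26)*(-348) = 1917521/213058 - 2*(-15)*(-29 - 26)*(-348) = 1917521/213058 - 2*(-15)*(-55)*(-348) = 1917521/213058 - 1650*(-348) = 1917521/213058 - 1*(-574200) = 1917521/213058 + 574200 = 122339821121/213058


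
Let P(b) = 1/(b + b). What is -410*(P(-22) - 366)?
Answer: 3301525/22 ≈ 1.5007e+5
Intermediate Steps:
P(b) = 1/(2*b)
-410*(P(-22) - 366) = -410*((1/2)/(-22) - 366) = -410*((1/2)*(-1/22) - 366) = -410*(-1/44 - 366) = -410*(-16105/44) = 3301525/22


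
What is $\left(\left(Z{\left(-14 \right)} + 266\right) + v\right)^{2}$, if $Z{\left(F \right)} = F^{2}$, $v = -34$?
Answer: $183184$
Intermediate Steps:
$\left(\left(Z{\left(-14 \right)} + 266\right) + v\right)^{2} = \left(\left(\left(-14\right)^{2} + 266\right) - 34\right)^{2} = \left(\left(196 + 266\right) - 34\right)^{2} = \left(462 - 34\right)^{2} = 428^{2} = 183184$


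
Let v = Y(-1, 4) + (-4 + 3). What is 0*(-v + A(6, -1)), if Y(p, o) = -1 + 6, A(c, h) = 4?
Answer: 0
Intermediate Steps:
Y(p, o) = 5
v = 4 (v = 5 + (-4 + 3) = 5 - 1 = 4)
0*(-v + A(6, -1)) = 0*(-1*4 + 4) = 0*(-4 + 4) = 0*0 = 0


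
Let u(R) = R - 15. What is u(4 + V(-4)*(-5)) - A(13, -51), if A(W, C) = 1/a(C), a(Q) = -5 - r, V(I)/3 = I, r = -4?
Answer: 50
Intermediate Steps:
V(I) = 3*I
a(Q) = -1 (a(Q) = -5 - 1*(-4) = -5 + 4 = -1)
u(R) = -15 + R
A(W, C) = -1 (A(W, C) = 1/(-1) = -1)
u(4 + V(-4)*(-5)) - A(13, -51) = (-15 + (4 + (3*(-4))*(-5))) - 1*(-1) = (-15 + (4 - 12*(-5))) + 1 = (-15 + (4 + 60)) + 1 = (-15 + 64) + 1 = 49 + 1 = 50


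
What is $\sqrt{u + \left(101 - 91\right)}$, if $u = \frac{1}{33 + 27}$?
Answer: $\frac{\sqrt{9015}}{30} \approx 3.1649$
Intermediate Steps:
$u = \frac{1}{60} \approx 0.016667$
$\sqrt{u + \left(101 - 91\right)} = \sqrt{\frac{1}{60} + \left(101 - 91\right)} = \sqrt{\frac{1}{60} + 10} = \sqrt{\frac{601}{60}} = \frac{\sqrt{9015}}{30}$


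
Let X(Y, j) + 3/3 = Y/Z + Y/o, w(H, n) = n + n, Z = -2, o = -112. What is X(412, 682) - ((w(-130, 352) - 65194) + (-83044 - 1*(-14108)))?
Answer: 3730029/28 ≈ 1.3322e+5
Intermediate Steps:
w(H, n) = 2*n
X(Y, j) = -1 - 57*Y/112 (X(Y, j) = -1 + (Y/(-2) + Y/(-112)) = -1 + (Y*(-½) + Y*(-1/112)) = -1 + (-Y/2 - Y/112) = -1 - 57*Y/112)
X(412, 682) - ((w(-130, 352) - 65194) + (-83044 - 1*(-14108))) = (-1 - 57/112*412) - ((2*352 - 65194) + (-83044 - 1*(-14108))) = (-1 - 5871/28) - ((704 - 65194) + (-83044 + 14108)) = -5899/28 - (-64490 - 68936) = -5899/28 - 1*(-133426) = -5899/28 + 133426 = 3730029/28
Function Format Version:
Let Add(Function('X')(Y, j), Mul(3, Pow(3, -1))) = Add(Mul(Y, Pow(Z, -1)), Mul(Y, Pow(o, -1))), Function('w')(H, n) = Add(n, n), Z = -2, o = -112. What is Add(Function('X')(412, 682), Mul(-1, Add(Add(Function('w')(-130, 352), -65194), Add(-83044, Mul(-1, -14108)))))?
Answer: Rational(3730029, 28) ≈ 1.3322e+5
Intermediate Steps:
Function('w')(H, n) = Mul(2, n)
Function('X')(Y, j) = Add(-1, Mul(Rational(-57, 112), Y)) (Function('X')(Y, j) = Add(-1, Add(Mul(Y, Pow(-2, -1)), Mul(Y, Pow(-112, -1)))) = Add(-1, Add(Mul(Y, Rational(-1, 2)), Mul(Y, Rational(-1, 112)))) = Add(-1, Add(Mul(Rational(-1, 2), Y), Mul(Rational(-1, 112), Y))) = Add(-1, Mul(Rational(-57, 112), Y)))
Add(Function('X')(412, 682), Mul(-1, Add(Add(Function('w')(-130, 352), -65194), Add(-83044, Mul(-1, -14108))))) = Add(Add(-1, Mul(Rational(-57, 112), 412)), Mul(-1, Add(Add(Mul(2, 352), -65194), Add(-83044, Mul(-1, -14108))))) = Add(Add(-1, Rational(-5871, 28)), Mul(-1, Add(Add(704, -65194), Add(-83044, 14108)))) = Add(Rational(-5899, 28), Mul(-1, Add(-64490, -68936))) = Add(Rational(-5899, 28), Mul(-1, -133426)) = Add(Rational(-5899, 28), 133426) = Rational(3730029, 28)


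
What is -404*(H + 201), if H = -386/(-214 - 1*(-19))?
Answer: -15990724/195 ≈ -82004.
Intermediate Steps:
H = 386/195 (H = -386/(-214 + 19) = -386/(-195) = -386*(-1/195) = 386/195 ≈ 1.9795)
-404*(H + 201) = -404*(386/195 + 201) = -404*39581/195 = -15990724/195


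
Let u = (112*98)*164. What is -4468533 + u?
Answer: -2668469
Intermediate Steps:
u = 1800064 (u = 10976*164 = 1800064)
-4468533 + u = -4468533 + 1800064 = -2668469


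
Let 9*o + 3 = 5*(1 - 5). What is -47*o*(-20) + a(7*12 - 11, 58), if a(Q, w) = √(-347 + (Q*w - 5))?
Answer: -21620/9 + √3882 ≈ -2339.9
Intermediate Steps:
o = -23/9 (o = -⅓ + (5*(1 - 5))/9 = -⅓ + (5*(-4))/9 = -⅓ + (⅑)*(-20) = -⅓ - 20/9 = -23/9 ≈ -2.5556)
a(Q, w) = √(-352 + Q*w) (a(Q, w) = √(-347 + (-5 + Q*w)) = √(-352 + Q*w))
-47*o*(-20) + a(7*12 - 11, 58) = -47*(-23/9)*(-20) + √(-352 + (7*12 - 11)*58) = (1081/9)*(-20) + √(-352 + (84 - 11)*58) = -21620/9 + √(-352 + 73*58) = -21620/9 + √(-352 + 4234) = -21620/9 + √3882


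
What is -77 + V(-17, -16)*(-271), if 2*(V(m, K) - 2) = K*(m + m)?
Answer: -74331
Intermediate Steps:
V(m, K) = 2 + K*m (V(m, K) = 2 + (K*(m + m))/2 = 2 + (K*(2*m))/2 = 2 + (2*K*m)/2 = 2 + K*m)
-77 + V(-17, -16)*(-271) = -77 + (2 - 16*(-17))*(-271) = -77 + (2 + 272)*(-271) = -77 + 274*(-271) = -77 - 74254 = -74331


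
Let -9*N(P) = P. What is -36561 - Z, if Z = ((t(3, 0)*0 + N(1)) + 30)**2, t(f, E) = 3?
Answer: -3033802/81 ≈ -37454.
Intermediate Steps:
N(P) = -P/9
Z = 72361/81 (Z = ((3*0 - 1/9*1) + 30)**2 = ((0 - 1/9) + 30)**2 = (-1/9 + 30)**2 = (269/9)**2 = 72361/81 ≈ 893.35)
-36561 - Z = -36561 - 1*72361/81 = -36561 - 72361/81 = -3033802/81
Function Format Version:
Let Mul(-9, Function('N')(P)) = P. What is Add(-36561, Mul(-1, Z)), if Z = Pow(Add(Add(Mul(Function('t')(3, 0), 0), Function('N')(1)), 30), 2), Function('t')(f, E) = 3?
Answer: Rational(-3033802, 81) ≈ -37454.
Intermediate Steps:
Function('N')(P) = Mul(Rational(-1, 9), P)
Z = Rational(72361, 81) (Z = Pow(Add(Add(Mul(3, 0), Mul(Rational(-1, 9), 1)), 30), 2) = Pow(Add(Add(0, Rational(-1, 9)), 30), 2) = Pow(Add(Rational(-1, 9), 30), 2) = Pow(Rational(269, 9), 2) = Rational(72361, 81) ≈ 893.35)
Add(-36561, Mul(-1, Z)) = Add(-36561, Mul(-1, Rational(72361, 81))) = Add(-36561, Rational(-72361, 81)) = Rational(-3033802, 81)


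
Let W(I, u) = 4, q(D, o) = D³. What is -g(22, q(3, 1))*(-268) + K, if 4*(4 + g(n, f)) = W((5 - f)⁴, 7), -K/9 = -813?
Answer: 6513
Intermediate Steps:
K = 7317 (K = -9*(-813) = 7317)
g(n, f) = -3 (g(n, f) = -4 + (¼)*4 = -4 + 1 = -3)
-g(22, q(3, 1))*(-268) + K = -1*(-3)*(-268) + 7317 = 3*(-268) + 7317 = -804 + 7317 = 6513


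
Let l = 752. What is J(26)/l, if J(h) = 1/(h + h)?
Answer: 1/39104 ≈ 2.5573e-5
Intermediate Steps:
J(h) = 1/(2*h)
J(26)/l = ((½)/26)/752 = ((½)*(1/26))*(1/752) = (1/52)*(1/752) = 1/39104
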